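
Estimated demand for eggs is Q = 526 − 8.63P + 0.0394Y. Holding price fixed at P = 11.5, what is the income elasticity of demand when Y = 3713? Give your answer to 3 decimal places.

0.255

At P = 11.5, Y = 3713: Q = 573.047.
Holding P constant, ∂Q/∂Y = 0.0394.
η_Y = (∂Q/∂Y)·(Y/Q) = 0.0394 × (3713/573.047) = 0.255.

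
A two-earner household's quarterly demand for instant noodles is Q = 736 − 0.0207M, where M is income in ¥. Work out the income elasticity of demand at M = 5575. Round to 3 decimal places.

-0.186

At M = 5575: Q = 620.598.
dQ/dM = −0.0207.
η = (dQ/dM)·(M/Q) = -0.0207 × (5575/620.598) = -0.186.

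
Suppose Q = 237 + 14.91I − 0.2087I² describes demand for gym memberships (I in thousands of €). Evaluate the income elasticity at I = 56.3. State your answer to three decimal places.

At I = 56.3: Q = 414.9187.
dQ/dI = 14.91 − 0.4174I = -8.58962.
η = (dQ/dI)·(I/Q) = -8.58962 × (56.3/414.9187) = -1.166.

-1.166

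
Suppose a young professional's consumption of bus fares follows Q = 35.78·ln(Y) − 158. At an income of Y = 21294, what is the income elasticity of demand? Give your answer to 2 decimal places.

At Y = 21294: Q = 198.590.
dQ/dY = 35.78/Y = 0.00168029 at this income.
η = (dQ/dY)·(Y/Q) = 0.00168029 × (21294/198.590) = 0.18.

0.18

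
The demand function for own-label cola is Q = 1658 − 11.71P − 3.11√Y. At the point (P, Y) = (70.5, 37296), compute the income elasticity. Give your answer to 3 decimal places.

At P = 70.5, Y = 37296: Q = 231.836.
Holding P constant, ∂Q/∂Y = -3.11/(2√Y) = -0.00805192.
η_Y = (∂Q/∂Y)·(Y/Q) = -0.00805192 × (37296/231.836) = -1.295.

-1.295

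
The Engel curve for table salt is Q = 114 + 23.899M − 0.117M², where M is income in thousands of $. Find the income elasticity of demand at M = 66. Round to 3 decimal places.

0.472

At M = 66: Q = 1181.6820.
dQ/dM = 23.899 − 0.234M = 8.45500.
η = (dQ/dM)·(M/Q) = 8.45500 × (66/1181.6820) = 0.472.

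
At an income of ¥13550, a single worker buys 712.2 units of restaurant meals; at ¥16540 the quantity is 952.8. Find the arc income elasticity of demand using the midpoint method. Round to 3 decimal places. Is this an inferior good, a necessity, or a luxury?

1.454 (luxury)

ΔQ = 952.8 − 712.2 = 240.6; midpoint Q̄ = (712.2 + 952.8)/2 = 832.5.
ΔI = 16540 − 13550 = 2990; midpoint Ī = (13550 + 16540)/2 = 15045.
η = (ΔQ/Q̄) ÷ (ΔI/Ī) = (240.6/832.5) ÷ (2990/15045) = 1.454.
η > 1 ⇒ luxury.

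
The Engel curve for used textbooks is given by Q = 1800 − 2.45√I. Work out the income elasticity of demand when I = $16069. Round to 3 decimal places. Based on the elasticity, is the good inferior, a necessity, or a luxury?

-0.104 (inferior good)

At I = 16069: Q = 1489.429.
dQ/dI = -2.45/(2√I) = -0.00966366 at this income.
η = (dQ/dI)·(I/Q) = -0.00966366 × (16069/1489.429) = -0.104.
Since η < 0, the good is an inferior good.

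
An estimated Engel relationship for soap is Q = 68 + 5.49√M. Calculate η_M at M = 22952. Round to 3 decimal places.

0.462

At M = 22952: Q = 899.730.
dQ/dM = 5.49/(2√M) = 0.0181189 at this income.
η = (dQ/dM)·(M/Q) = 0.0181189 × (22952/899.730) = 0.462.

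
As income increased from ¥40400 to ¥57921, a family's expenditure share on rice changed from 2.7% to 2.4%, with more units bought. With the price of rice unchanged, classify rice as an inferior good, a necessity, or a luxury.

Quantity rises but the budget share falls as income rises, so 0 < η < 1.

necessity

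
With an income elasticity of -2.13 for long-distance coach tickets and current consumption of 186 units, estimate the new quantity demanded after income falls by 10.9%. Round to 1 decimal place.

229.2

%ΔQ ≈ η × %ΔI = -2.13 × (-10.9%) = 23.217%.
New Q ≈ 186 × (1 + 0.23217) = 229.2.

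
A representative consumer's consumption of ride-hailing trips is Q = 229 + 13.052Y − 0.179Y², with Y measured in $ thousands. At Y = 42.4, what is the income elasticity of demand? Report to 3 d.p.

-0.196

At Y = 42.4: Q = 460.6058.
dQ/dY = 13.052 − 0.358Y = -2.12720.
η = (dQ/dY)·(Y/Q) = -2.12720 × (42.4/460.6058) = -0.196.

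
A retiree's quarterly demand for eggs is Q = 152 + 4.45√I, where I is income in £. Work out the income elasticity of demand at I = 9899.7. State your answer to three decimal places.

0.372

At I = 9899.7: Q = 594.763.
dQ/dI = 4.45/(2√I) = 0.0223624 at this income.
η = (dQ/dI)·(I/Q) = 0.0223624 × (9899.7/594.763) = 0.372.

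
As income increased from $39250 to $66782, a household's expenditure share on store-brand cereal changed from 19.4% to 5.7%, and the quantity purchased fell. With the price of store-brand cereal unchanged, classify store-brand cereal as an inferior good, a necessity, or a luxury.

Quantity demanded falls as income rises, so η < 0.

inferior good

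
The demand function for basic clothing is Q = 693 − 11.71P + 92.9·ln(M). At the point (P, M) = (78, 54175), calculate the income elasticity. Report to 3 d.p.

At P = 78, M = 54175: Q = 792.228.
Holding P constant, ∂Q/∂M = 92.9/M = 0.00171481.
η_M = (∂Q/∂M)·(M/Q) = 0.00171481 × (54175/792.228) = 0.117.

0.117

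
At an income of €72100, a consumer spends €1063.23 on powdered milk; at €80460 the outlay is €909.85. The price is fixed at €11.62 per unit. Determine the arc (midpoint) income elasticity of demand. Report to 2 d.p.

With a constant price, Q₁ = 1063.23/11.62 = 91.500 and Q₂ = 909.85/11.62 = 78.300 (equivalently, work directly with expenditure since P cancels).
Midpoint %ΔQ = (909.85 − 1063.23)/986.54 = -0.15547; midpoint %ΔI = (80460 − 72100)/76280 = 0.10960.
η = -0.15547 / 0.10960 = -1.42.

-1.42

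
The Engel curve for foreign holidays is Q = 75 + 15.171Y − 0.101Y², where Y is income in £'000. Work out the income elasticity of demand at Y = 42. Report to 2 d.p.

At Y = 42: Q = 534.0180.
dQ/dY = 15.171 − 0.202Y = 6.68700.
η = (dQ/dY)·(Y/Q) = 6.68700 × (42/534.0180) = 0.53.

0.53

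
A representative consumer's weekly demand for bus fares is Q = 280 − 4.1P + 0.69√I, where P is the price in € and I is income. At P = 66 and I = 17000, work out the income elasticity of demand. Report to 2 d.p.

At P = 66, I = 17000: Q = 99.365.
Holding P constant, ∂Q/∂I = 0.69/(2√I) = 0.00264603.
η_I = (∂Q/∂I)·(I/Q) = 0.00264603 × (17000/99.365) = 0.45.

0.45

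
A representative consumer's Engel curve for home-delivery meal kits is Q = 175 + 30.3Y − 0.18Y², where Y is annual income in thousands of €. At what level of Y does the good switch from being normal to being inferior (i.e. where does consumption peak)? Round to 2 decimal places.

84.17

dQ/dY = 30.3 − 0.36Y.
The good is inferior where dQ/dY < 0. Setting dQ/dY = 0 gives Y = 30.3 / 0.36 = 84.17.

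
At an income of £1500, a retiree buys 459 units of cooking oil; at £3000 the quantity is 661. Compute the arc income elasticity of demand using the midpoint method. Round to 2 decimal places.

0.54

ΔQ = 661 − 459 = 202; midpoint Q̄ = (459 + 661)/2 = 560.
ΔI = 3000 − 1500 = 1500; midpoint Ī = (1500 + 3000)/2 = 2250.
η = (ΔQ/Q̄) ÷ (ΔI/Ī) = (202/560) ÷ (1500/2250) = 0.54.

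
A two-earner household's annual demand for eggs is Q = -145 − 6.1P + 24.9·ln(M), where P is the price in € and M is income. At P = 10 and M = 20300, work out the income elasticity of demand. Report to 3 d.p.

0.608

At P = 10, M = 20300: Q = 40.968.
Holding P constant, ∂Q/∂M = 24.9/M = 0.0012266.
η_M = (∂Q/∂M)·(M/Q) = 0.0012266 × (20300/40.968) = 0.608.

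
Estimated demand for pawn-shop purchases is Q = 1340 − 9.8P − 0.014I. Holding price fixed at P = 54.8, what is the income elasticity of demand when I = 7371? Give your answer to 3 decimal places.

At P = 54.8, I = 7371: Q = 699.766.
Holding P constant, ∂Q/∂I = −0.014.
η_I = (∂Q/∂I)·(I/Q) = -0.014 × (7371/699.766) = -0.147.

-0.147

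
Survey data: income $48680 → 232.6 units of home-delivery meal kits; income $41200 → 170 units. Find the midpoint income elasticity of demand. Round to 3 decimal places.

ΔQ = 170 − 232.6 = -62.6; midpoint Q̄ = (232.6 + 170)/2 = 201.3.
ΔI = 41200 − 48680 = -7480; midpoint Ī = (48680 + 41200)/2 = 44940.
η = (ΔQ/Q̄) ÷ (ΔI/Ī) = (-62.6/201.3) ÷ (-7480/44940) = 1.868.

1.868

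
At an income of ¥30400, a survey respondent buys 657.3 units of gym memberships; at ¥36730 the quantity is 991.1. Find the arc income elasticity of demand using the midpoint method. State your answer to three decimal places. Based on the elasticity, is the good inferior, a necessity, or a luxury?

ΔQ = 991.1 − 657.3 = 333.8; midpoint Q̄ = (657.3 + 991.1)/2 = 824.2.
ΔI = 36730 − 30400 = 6330; midpoint Ī = (30400 + 36730)/2 = 33565.
η = (ΔQ/Q̄) ÷ (ΔI/Ī) = (333.8/824.2) ÷ (6330/33565) = 2.148.
η > 1 ⇒ luxury.

2.148 (luxury)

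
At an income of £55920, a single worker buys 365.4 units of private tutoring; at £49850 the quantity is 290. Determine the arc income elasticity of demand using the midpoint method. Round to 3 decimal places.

2.005

ΔQ = 290 − 365.4 = -75.4; midpoint Q̄ = (365.4 + 290)/2 = 327.7.
ΔI = 49850 − 55920 = -6070; midpoint Ī = (55920 + 49850)/2 = 52885.
η = (ΔQ/Q̄) ÷ (ΔI/Ī) = (-75.4/327.7) ÷ (-6070/52885) = 2.005.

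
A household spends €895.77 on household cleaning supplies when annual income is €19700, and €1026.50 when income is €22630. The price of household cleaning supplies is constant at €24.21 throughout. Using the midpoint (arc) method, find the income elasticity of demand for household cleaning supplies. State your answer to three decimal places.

0.983

With a constant price, Q₁ = 895.77/24.21 = 37.000 and Q₂ = 1026.50/24.21 = 42.400 (equivalently, work directly with expenditure since P cancels).
Midpoint %ΔQ = (1026.50 − 895.77)/961.14 = 0.13602; midpoint %ΔI = (22630 − 19700)/21165 = 0.13844.
η = 0.13602 / 0.13844 = 0.983.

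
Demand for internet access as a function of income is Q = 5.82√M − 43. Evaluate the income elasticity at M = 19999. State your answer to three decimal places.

At M = 19999: Q = 780.052.
dQ/dM = 5.82/(2√M) = 0.0205773 at this income.
η = (dQ/dM)·(M/Q) = 0.0205773 × (19999/780.052) = 0.528.

0.528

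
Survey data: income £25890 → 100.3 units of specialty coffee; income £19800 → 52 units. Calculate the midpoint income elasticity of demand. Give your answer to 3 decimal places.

ΔQ = 52 − 100.3 = -48.3; midpoint Q̄ = (100.3 + 52)/2 = 76.15.
ΔI = 19800 − 25890 = -6090; midpoint Ī = (25890 + 19800)/2 = 22845.
η = (ΔQ/Q̄) ÷ (ΔI/Ī) = (-48.3/76.15) ÷ (-6090/22845) = 2.379.

2.379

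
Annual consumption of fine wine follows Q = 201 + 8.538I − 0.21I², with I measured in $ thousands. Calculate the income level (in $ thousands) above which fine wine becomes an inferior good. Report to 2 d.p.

dQ/dI = 8.538 − 0.42I.
The good is inferior where dQ/dI < 0. Setting dQ/dI = 0 gives I = 8.538 / 0.42 = 20.33.

20.33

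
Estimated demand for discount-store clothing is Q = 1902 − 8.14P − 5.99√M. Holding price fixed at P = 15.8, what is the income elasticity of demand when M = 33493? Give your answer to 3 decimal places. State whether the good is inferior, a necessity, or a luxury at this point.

At P = 15.8, M = 33493: Q = 677.153.
Holding P constant, ∂Q/∂M = -5.99/(2√M) = -0.0163651.
η_M = (∂Q/∂M)·(M/Q) = -0.0163651 × (33493/677.153) = -0.809.
Since η < 0, this is an inferior good.

-0.809 (inferior good)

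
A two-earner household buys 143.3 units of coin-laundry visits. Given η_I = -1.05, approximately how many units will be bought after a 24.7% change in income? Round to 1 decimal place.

%ΔQ ≈ η × %ΔI = -1.05 × 24.7% = -25.935%.
New Q ≈ 143.3 × (1 − 0.25935) = 106.1.

106.1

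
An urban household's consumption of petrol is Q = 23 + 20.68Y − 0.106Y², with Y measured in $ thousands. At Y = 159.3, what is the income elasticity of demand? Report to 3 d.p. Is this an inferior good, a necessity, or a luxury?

At Y = 159.3: Q = 627.4161.
dQ/dY = 20.68 − 0.212Y = -13.09160.
η = (dQ/dY)·(Y/Q) = -13.09160 × (159.3/627.4161) = -3.324.
η < 0 ⇒ inferior good.

-3.324 (inferior good)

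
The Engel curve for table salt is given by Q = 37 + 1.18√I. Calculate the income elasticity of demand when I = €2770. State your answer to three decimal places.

0.313

At I = 2770: Q = 99.104.
dQ/dI = 1.18/(2√I) = 0.0112102 at this income.
η = (dQ/dI)·(I/Q) = 0.0112102 × (2770/99.104) = 0.313.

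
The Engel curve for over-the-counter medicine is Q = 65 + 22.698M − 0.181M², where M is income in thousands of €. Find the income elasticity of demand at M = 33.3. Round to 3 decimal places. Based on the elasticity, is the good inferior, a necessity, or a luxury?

At M = 33.3: Q = 620.1343.
dQ/dM = 22.698 − 0.362M = 10.64340.
η = (dQ/dM)·(M/Q) = 10.64340 × (33.3/620.1343) = 0.572.
0 < η < 1 ⇒ necessity.

0.572 (necessity)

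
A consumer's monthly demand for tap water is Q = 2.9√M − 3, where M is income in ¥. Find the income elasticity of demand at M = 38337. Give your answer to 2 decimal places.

0.50

At M = 38337: Q = 564.815.
dQ/dM = 2.9/(2√M) = 0.00740558 at this income.
η = (dQ/dM)·(M/Q) = 0.00740558 × (38337/564.815) = 0.50.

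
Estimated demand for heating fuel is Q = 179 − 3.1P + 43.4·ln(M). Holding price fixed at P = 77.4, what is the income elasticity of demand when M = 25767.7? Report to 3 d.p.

At P = 77.4, M = 25767.7: Q = 379.868.
Holding P constant, ∂Q/∂M = 43.4/M = 0.00168428.
η_M = (∂Q/∂M)·(M/Q) = 0.00168428 × (25767.7/379.868) = 0.114.

0.114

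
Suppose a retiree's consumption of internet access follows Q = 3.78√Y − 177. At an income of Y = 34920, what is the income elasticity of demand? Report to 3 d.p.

At Y = 34920: Q = 529.365.
dQ/dY = 3.78/(2√Y) = 0.010114 at this income.
η = (dQ/dY)·(Y/Q) = 0.010114 × (34920/529.365) = 0.667.

0.667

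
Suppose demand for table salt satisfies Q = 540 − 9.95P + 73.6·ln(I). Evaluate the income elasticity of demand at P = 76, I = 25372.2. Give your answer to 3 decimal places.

At P = 76, I = 25372.2: Q = 530.208.
Holding P constant, ∂Q/∂I = 73.6/I = 0.00290081.
η_I = (∂Q/∂I)·(I/Q) = 0.00290081 × (25372.2/530.208) = 0.139.

0.139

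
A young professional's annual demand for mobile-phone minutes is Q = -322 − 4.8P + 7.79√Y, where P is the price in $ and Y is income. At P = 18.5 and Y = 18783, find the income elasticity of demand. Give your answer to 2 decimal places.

At P = 18.5, Y = 18783: Q = 656.828.
Holding P constant, ∂Q/∂Y = 7.79/(2√Y) = 0.0284201.
η_Y = (∂Q/∂Y)·(Y/Q) = 0.0284201 × (18783/656.828) = 0.81.

0.81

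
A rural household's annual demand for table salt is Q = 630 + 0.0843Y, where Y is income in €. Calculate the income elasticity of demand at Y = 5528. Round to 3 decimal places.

0.425

At Y = 5528: Q = 1096.010.
dQ/dY = 0.0843.
η = (dQ/dY)·(Y/Q) = 0.0843 × (5528/1096.010) = 0.425.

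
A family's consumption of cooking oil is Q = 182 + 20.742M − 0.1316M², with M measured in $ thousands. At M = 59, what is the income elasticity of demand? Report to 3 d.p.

At M = 59: Q = 947.6784.
dQ/dM = 20.742 − 0.2632M = 5.21320.
η = (dQ/dM)·(M/Q) = 5.21320 × (59/947.6784) = 0.325.

0.325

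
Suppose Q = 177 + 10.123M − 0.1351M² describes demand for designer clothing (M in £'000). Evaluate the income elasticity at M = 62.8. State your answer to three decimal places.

-1.536

At M = 62.8: Q = 279.9116.
dQ/dM = 10.123 − 0.2702M = -6.84556.
η = (dQ/dM)·(M/Q) = -6.84556 × (62.8/279.9116) = -1.536.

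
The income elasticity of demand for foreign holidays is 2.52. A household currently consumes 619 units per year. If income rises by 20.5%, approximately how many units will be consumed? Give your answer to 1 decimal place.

938.8

%ΔQ ≈ η × %ΔI = 2.52 × 20.5% = 51.66%.
New Q ≈ 619 × (1 + 0.5166) = 938.8.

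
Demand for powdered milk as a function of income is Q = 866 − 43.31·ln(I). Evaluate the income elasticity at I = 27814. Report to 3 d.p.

At I = 27814: Q = 422.796.
dQ/dI = -43.31/I = -0.00155713 at this income.
η = (dQ/dI)·(I/Q) = -0.00155713 × (27814/422.796) = -0.102.

-0.102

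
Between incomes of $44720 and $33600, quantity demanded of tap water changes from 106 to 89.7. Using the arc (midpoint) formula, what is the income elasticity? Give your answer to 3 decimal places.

ΔQ = 89.7 − 106 = -16.3; midpoint Q̄ = (106 + 89.7)/2 = 97.85.
ΔI = 33600 − 44720 = -11120; midpoint Ī = (44720 + 33600)/2 = 39160.
η = (ΔQ/Q̄) ÷ (ΔI/Ī) = (-16.3/97.85) ÷ (-11120/39160) = 0.587.

0.587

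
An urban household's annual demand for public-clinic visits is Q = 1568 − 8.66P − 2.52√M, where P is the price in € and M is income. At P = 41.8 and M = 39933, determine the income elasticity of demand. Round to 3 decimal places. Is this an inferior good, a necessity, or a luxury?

-0.358 (inferior good)

At P = 41.8, M = 39933: Q = 702.434.
Holding P constant, ∂Q/∂M = -2.52/(2√M) = -0.00630528.
η_M = (∂Q/∂M)·(M/Q) = -0.00630528 × (39933/702.434) = -0.358.
Since η < 0, this is an inferior good.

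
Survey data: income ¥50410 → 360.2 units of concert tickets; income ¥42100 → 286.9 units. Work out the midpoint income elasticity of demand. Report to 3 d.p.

ΔQ = 286.9 − 360.2 = -73.3; midpoint Q̄ = (360.2 + 286.9)/2 = 323.55.
ΔI = 42100 − 50410 = -8310; midpoint Ī = (50410 + 42100)/2 = 46255.
η = (ΔQ/Q̄) ÷ (ΔI/Ī) = (-73.3/323.55) ÷ (-8310/46255) = 1.261.

1.261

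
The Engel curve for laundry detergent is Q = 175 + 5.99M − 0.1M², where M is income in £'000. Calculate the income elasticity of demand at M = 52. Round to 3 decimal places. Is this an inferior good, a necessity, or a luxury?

At M = 52: Q = 216.0800.
dQ/dM = 5.99 − 0.2M = -4.41000.
η = (dQ/dM)·(M/Q) = -4.41000 × (52/216.0800) = -1.061.
η < 0 ⇒ inferior good.

-1.061 (inferior good)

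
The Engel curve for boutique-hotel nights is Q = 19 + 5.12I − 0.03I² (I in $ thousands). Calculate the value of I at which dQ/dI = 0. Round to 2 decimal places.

85.33

dQ/dI = 5.12 − 0.06I.
The good is inferior where dQ/dI < 0. Setting dQ/dI = 0 gives I = 5.12 / 0.06 = 85.33.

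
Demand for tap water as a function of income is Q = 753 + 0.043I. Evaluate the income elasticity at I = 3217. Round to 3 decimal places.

0.155

At I = 3217: Q = 891.331.
dQ/dI = 0.043.
η = (dQ/dI)·(I/Q) = 0.043 × (3217/891.331) = 0.155.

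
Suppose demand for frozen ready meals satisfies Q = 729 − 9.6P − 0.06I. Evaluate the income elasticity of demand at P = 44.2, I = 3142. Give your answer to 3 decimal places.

-1.623

At P = 44.2, I = 3142: Q = 116.160.
Holding P constant, ∂Q/∂I = −0.06.
η_I = (∂Q/∂I)·(I/Q) = -0.06 × (3142/116.160) = -1.623.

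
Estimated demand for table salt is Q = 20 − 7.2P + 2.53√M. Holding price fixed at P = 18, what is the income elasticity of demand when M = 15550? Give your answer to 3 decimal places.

0.766

At P = 18, M = 15550: Q = 205.890.
Holding P constant, ∂Q/∂M = 2.53/(2√M) = 0.0101444.
η_M = (∂Q/∂M)·(M/Q) = 0.0101444 × (15550/205.890) = 0.766.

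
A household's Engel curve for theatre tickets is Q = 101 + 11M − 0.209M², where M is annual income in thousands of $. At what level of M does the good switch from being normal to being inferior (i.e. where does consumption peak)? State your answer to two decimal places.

26.32

dQ/dM = 11 − 0.418M.
The good is inferior where dQ/dM < 0. Setting dQ/dM = 0 gives M = 11 / 0.418 = 26.32.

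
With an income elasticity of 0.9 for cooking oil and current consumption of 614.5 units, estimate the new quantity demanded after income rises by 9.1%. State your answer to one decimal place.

664.8

%ΔQ ≈ η × %ΔI = 0.9 × 9.1% = 8.19%.
New Q ≈ 614.5 × (1 + 0.0819) = 664.8.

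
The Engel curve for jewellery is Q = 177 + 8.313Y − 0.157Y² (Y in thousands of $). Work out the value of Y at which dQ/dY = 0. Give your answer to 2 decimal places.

dQ/dY = 8.313 − 0.314Y.
The good is inferior where dQ/dY < 0. Setting dQ/dY = 0 gives Y = 8.313 / 0.314 = 26.47.

26.47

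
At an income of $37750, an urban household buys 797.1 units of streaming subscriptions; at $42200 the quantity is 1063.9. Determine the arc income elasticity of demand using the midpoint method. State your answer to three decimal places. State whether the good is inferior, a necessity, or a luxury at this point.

2.576 (luxury)

ΔQ = 1063.9 − 797.1 = 266.8; midpoint Q̄ = (797.1 + 1063.9)/2 = 930.5.
ΔI = 42200 − 37750 = 4450; midpoint Ī = (37750 + 42200)/2 = 39975.
η = (ΔQ/Q̄) ÷ (ΔI/Ī) = (266.8/930.5) ÷ (4450/39975) = 2.576.
η > 1 ⇒ luxury.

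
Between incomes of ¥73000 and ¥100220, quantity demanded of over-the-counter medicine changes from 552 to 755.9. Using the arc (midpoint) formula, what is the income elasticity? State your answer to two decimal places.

ΔQ = 755.9 − 552 = 203.9; midpoint Q̄ = (552 + 755.9)/2 = 653.95.
ΔI = 100220 − 73000 = 27220; midpoint Ī = (73000 + 100220)/2 = 86610.
η = (ΔQ/Q̄) ÷ (ΔI/Ī) = (203.9/653.95) ÷ (27220/86610) = 0.99.

0.99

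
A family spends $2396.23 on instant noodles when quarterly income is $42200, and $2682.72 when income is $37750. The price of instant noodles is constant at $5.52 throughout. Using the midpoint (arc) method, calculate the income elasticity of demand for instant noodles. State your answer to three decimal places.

With a constant price, Q₁ = 2396.23/5.52 = 434.100 and Q₂ = 2682.72/5.52 = 486.000 (equivalently, work directly with expenditure since P cancels).
Midpoint %ΔQ = (2682.72 − 2396.23)/2539.48 = 0.11281; midpoint %ΔI = (37750 − 42200)/39975 = -0.11132.
η = 0.11281 / -0.11132 = -1.013.

-1.013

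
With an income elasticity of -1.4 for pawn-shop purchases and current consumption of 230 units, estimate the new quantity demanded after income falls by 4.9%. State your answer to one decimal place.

245.8

%ΔQ ≈ η × %ΔI = -1.4 × (-4.9%) = 6.86%.
New Q ≈ 230 × (1 + 0.0686) = 245.8.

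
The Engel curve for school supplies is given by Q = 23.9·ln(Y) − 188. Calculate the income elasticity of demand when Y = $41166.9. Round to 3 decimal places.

At Y = 41166.9: Q = 65.947.
dQ/dY = 23.9/Y = 0.000580564 at this income.
η = (dQ/dY)·(Y/Q) = 0.000580564 × (41166.9/65.947) = 0.362.

0.362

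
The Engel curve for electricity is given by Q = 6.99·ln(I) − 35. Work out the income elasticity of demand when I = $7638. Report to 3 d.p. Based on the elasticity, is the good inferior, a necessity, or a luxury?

0.254 (necessity)

At I = 7638: Q = 27.497.
dQ/dI = 6.99/I = 0.000915161 at this income.
η = (dQ/dI)·(I/Q) = 0.000915161 × (7638/27.497) = 0.254.
Since 0 < η < 1, the good is a necessity.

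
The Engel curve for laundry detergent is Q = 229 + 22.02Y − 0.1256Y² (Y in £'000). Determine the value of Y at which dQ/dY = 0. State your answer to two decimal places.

dQ/dY = 22.02 − 0.2512Y.
The good is inferior where dQ/dY < 0. Setting dQ/dY = 0 gives Y = 22.02 / 0.2512 = 87.66.

87.66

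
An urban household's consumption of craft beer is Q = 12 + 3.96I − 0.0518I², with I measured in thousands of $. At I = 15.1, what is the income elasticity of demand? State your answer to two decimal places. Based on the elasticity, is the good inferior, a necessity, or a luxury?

0.60 (necessity)

At I = 15.1: Q = 59.9851.
dQ/dI = 3.96 − 0.1036I = 2.39564.
η = (dQ/dI)·(I/Q) = 2.39564 × (15.1/59.9851) = 0.60.
0 < η < 1 ⇒ necessity.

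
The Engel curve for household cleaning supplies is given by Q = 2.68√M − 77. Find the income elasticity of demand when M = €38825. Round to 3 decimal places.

At M = 38825: Q = 451.069.
dQ/dM = 2.68/(2√M) = 0.00680063 at this income.
η = (dQ/dM)·(M/Q) = 0.00680063 × (38825/451.069) = 0.585.

0.585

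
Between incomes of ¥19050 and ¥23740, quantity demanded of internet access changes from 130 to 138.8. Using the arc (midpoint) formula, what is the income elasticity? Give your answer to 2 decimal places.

0.30

ΔQ = 138.8 − 130 = 8.8; midpoint Q̄ = (130 + 138.8)/2 = 134.4.
ΔI = 23740 − 19050 = 4690; midpoint Ī = (19050 + 23740)/2 = 21395.
η = (ΔQ/Q̄) ÷ (ΔI/Ī) = (8.8/134.4) ÷ (4690/21395) = 0.30.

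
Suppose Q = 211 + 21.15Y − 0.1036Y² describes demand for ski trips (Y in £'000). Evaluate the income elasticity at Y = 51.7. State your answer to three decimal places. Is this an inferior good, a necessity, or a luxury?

At Y = 51.7: Q = 1027.5436.
dQ/dY = 21.15 − 0.2072Y = 10.43776.
η = (dQ/dY)·(Y/Q) = 10.43776 × (51.7/1027.5436) = 0.525.
0 < η < 1 ⇒ necessity.

0.525 (necessity)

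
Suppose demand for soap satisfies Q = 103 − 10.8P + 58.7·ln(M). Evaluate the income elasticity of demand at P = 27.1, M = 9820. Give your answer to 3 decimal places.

0.168

At P = 27.1, M = 9820: Q = 349.901.
Holding P constant, ∂Q/∂M = 58.7/M = 0.0059776.
η_M = (∂Q/∂M)·(M/Q) = 0.0059776 × (9820/349.901) = 0.168.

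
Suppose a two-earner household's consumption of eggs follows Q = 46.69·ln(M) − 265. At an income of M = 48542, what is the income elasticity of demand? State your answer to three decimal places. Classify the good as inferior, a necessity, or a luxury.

At M = 48542: Q = 238.794.
dQ/dM = 46.69/M = 0.000961847 at this income.
η = (dQ/dM)·(M/Q) = 0.000961847 × (48542/238.794) = 0.196.
Since 0 < η < 1, the good is a necessity.

0.196 (necessity)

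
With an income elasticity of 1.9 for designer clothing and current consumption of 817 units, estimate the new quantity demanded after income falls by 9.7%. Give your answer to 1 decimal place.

666.4

%ΔQ ≈ η × %ΔI = 1.9 × (-9.7%) = -18.43%.
New Q ≈ 817 × (1 − 0.1843) = 666.4.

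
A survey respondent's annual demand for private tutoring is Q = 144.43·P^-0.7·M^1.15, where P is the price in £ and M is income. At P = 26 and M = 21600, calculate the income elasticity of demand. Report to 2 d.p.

1.15

For a multiplicative demand Q = A·P^α·M^β, the income elasticity is β everywhere.
Here β = 1.15, so η = 1.15.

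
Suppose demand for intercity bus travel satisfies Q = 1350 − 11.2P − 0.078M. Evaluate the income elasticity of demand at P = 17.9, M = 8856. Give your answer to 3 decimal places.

At P = 17.9, M = 8856: Q = 458.752.
Holding P constant, ∂Q/∂M = −0.078.
η_M = (∂Q/∂M)·(M/Q) = -0.078 × (8856/458.752) = -1.506.

-1.506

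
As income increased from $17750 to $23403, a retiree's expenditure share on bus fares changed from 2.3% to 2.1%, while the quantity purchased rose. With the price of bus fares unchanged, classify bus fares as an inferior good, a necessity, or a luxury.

necessity

Quantity rises but the budget share falls as income rises, so 0 < η < 1.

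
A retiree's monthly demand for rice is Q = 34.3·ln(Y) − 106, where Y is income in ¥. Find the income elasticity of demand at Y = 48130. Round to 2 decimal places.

At Y = 48130: Q = 263.811.
dQ/dY = 34.3/Y = 0.000712653 at this income.
η = (dQ/dY)·(Y/Q) = 0.000712653 × (48130/263.811) = 0.13.

0.13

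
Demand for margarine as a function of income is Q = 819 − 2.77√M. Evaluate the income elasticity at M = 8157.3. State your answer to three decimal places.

At M = 8157.3: Q = 568.820.
dQ/dM = -2.77/(2√M) = -0.0153347 at this income.
η = (dQ/dM)·(M/Q) = -0.0153347 × (8157.3/568.820) = -0.220.

-0.220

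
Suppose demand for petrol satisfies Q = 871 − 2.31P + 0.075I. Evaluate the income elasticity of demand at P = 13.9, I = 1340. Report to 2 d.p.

At P = 13.9, I = 1340: Q = 939.391.
Holding P constant, ∂Q/∂I = 0.075.
η_I = (∂Q/∂I)·(I/Q) = 0.075 × (1340/939.391) = 0.11.

0.11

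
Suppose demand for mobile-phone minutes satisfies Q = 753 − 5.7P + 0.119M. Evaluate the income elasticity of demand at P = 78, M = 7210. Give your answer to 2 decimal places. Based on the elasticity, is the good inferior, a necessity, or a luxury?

0.74 (necessity)

At P = 78, M = 7210: Q = 1166.390.
Holding P constant, ∂Q/∂M = 0.119.
η_M = (∂Q/∂M)·(M/Q) = 0.119 × (7210/1166.390) = 0.74.
Since 0 < η < 1, this is a necessity.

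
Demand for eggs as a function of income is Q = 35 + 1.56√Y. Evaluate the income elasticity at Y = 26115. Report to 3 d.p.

0.439

At Y = 26115: Q = 287.098.
dQ/dY = 1.56/(2√Y) = 0.00482669 at this income.
η = (dQ/dY)·(Y/Q) = 0.00482669 × (26115/287.098) = 0.439.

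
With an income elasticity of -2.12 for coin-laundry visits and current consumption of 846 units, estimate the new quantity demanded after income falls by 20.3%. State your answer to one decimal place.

1210.1

%ΔQ ≈ η × %ΔI = -2.12 × (-20.3%) = 43.036%.
New Q ≈ 846 × (1 + 0.43036) = 1210.1.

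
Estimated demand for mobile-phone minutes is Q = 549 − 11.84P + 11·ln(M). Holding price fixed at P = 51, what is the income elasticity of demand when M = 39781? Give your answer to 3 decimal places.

0.178

At P = 51, M = 39781: Q = 61.663.
Holding P constant, ∂Q/∂M = 11/M = 0.000276514.
η_M = (∂Q/∂M)·(M/Q) = 0.000276514 × (39781/61.663) = 0.178.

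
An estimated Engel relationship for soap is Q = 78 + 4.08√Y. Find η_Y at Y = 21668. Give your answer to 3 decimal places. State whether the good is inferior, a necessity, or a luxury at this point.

0.443 (necessity)

At Y = 21668: Q = 678.578.
dQ/dY = 4.08/(2√Y) = 0.0138586 at this income.
η = (dQ/dY)·(Y/Q) = 0.0138586 × (21668/678.578) = 0.443.
Since 0 < η < 1, the good is a necessity.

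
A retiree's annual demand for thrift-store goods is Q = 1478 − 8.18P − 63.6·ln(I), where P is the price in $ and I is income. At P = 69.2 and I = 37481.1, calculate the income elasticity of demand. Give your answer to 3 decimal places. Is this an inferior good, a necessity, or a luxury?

At P = 69.2, I = 37481.1: Q = 242.135.
Holding P constant, ∂Q/∂I = -63.6/I = -0.00169686.
η_I = (∂Q/∂I)·(I/Q) = -0.00169686 × (37481.1/242.135) = -0.263.
Since η < 0, this is an inferior good.

-0.263 (inferior good)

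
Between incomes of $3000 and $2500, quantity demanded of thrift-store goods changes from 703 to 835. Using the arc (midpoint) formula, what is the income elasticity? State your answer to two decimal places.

ΔQ = 835 − 703 = 132; midpoint Q̄ = (703 + 835)/2 = 769.
ΔI = 2500 − 3000 = -500; midpoint Ī = (3000 + 2500)/2 = 2750.
η = (ΔQ/Q̄) ÷ (ΔI/Ī) = (132/769) ÷ (-500/2750) = -0.94.

-0.94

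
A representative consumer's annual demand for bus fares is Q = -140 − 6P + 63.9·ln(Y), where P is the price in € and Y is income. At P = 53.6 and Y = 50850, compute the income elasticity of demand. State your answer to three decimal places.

0.277

At P = 53.6, Y = 50850: Q = 230.861.
Holding P constant, ∂Q/∂Y = 63.9/Y = 0.00125664.
η_Y = (∂Q/∂Y)·(Y/Q) = 0.00125664 × (50850/230.861) = 0.277.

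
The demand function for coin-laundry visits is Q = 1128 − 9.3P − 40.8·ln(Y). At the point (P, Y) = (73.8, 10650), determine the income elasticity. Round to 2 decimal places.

-0.64

At P = 73.8, Y = 10650: Q = 63.309.
Holding P constant, ∂Q/∂Y = -40.8/Y = -0.00383099.
η_Y = (∂Q/∂Y)·(Y/Q) = -0.00383099 × (10650/63.309) = -0.64.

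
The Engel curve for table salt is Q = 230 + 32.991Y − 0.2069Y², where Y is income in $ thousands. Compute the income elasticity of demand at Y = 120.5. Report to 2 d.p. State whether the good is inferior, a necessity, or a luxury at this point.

-1.69 (inferior good)

At Y = 120.5: Q = 1201.1758.
dQ/dY = 32.991 − 0.4138Y = -16.87190.
η = (dQ/dY)·(Y/Q) = -16.87190 × (120.5/1201.1758) = -1.69.
η < 0 ⇒ inferior good.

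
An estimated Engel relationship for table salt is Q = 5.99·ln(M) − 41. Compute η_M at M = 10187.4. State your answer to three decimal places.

At M = 10187.4: Q = 14.281.
dQ/dM = 5.99/M = 0.000587981 at this income.
η = (dQ/dM)·(M/Q) = 0.000587981 × (10187.4/14.281) = 0.419.

0.419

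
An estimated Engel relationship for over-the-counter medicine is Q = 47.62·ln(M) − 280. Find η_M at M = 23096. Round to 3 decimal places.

At M = 23096: Q = 198.458.
dQ/dM = 47.62/M = 0.00206183 at this income.
η = (dQ/dM)·(M/Q) = 0.00206183 × (23096/198.458) = 0.240.

0.240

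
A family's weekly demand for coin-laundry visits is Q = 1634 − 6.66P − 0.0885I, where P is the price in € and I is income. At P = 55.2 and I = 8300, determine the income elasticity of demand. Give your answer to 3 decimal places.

At P = 55.2, I = 8300: Q = 531.818.
Holding P constant, ∂Q/∂I = −0.0885.
η_I = (∂Q/∂I)·(I/Q) = -0.0885 × (8300/531.818) = -1.381.

-1.381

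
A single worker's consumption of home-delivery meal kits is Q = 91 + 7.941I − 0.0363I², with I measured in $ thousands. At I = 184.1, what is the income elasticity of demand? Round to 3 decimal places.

-3.095

At I = 184.1: Q = 322.6291.
dQ/dI = 7.941 − 0.0726I = -5.42466.
η = (dQ/dI)·(I/Q) = -5.42466 × (184.1/322.6291) = -3.095.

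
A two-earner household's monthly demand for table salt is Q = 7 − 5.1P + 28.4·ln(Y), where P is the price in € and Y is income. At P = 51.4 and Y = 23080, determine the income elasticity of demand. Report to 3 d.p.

0.941

At P = 51.4, Y = 23080: Q = 30.187.
Holding P constant, ∂Q/∂Y = 28.4/Y = 0.0012305.
η_Y = (∂Q/∂Y)·(Y/Q) = 0.0012305 × (23080/30.187) = 0.941.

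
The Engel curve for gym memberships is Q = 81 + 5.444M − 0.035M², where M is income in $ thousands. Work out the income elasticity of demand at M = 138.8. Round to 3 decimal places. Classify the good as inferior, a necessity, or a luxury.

-3.653 (inferior good)

At M = 138.8: Q = 162.3368.
dQ/dM = 5.444 − 0.07M = -4.27200.
η = (dQ/dM)·(M/Q) = -4.27200 × (138.8/162.3368) = -3.653.
η < 0 ⇒ inferior good.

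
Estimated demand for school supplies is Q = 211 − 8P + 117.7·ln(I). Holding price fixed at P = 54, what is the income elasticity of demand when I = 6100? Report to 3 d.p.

0.146

At P = 54, I = 6100: Q = 804.878.
Holding P constant, ∂Q/∂I = 117.7/I = 0.0192951.
η_I = (∂Q/∂I)·(I/Q) = 0.0192951 × (6100/804.878) = 0.146.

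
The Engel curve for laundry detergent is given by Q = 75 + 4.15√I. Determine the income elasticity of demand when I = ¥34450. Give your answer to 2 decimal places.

0.46

At I = 34450: Q = 845.270.
dQ/dI = 4.15/(2√I) = 0.0111795 at this income.
η = (dQ/dI)·(I/Q) = 0.0111795 × (34450/845.270) = 0.46.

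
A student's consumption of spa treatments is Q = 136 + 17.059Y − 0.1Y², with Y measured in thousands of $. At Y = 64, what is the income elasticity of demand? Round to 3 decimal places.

0.333

At Y = 64: Q = 818.1760.
dQ/dY = 17.059 − 0.2Y = 4.25900.
η = (dQ/dY)·(Y/Q) = 4.25900 × (64/818.1760) = 0.333.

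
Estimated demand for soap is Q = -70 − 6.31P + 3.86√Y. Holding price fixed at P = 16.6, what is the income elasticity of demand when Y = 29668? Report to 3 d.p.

At P = 16.6, Y = 29668: Q = 490.116.
Holding P constant, ∂Q/∂Y = 3.86/(2√Y) = 0.011205.
η_Y = (∂Q/∂Y)·(Y/Q) = 0.011205 × (29668/490.116) = 0.678.

0.678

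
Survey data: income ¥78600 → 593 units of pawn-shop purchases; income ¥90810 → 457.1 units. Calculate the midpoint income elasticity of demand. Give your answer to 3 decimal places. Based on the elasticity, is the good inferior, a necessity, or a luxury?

-1.796 (inferior good)

ΔQ = 457.1 − 593 = -135.9; midpoint Q̄ = (593 + 457.1)/2 = 525.05.
ΔI = 90810 − 78600 = 12210; midpoint Ī = (78600 + 90810)/2 = 84705.
η = (ΔQ/Q̄) ÷ (ΔI/Ī) = (-135.9/525.05) ÷ (12210/84705) = -1.796.
η < 0 ⇒ inferior good.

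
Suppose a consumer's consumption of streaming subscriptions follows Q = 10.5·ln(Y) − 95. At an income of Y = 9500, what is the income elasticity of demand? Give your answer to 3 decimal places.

At Y = 9500: Q = 1.170.
dQ/dY = 10.5/Y = 0.00110526 at this income.
η = (dQ/dY)·(Y/Q) = 0.00110526 × (9500/1.170) = 8.974.

8.974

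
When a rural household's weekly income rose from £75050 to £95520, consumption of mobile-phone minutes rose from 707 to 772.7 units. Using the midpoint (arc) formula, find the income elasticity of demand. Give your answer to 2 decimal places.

0.37

ΔQ = 772.7 − 707 = 65.7; midpoint Q̄ = (707 + 772.7)/2 = 739.85.
ΔI = 95520 − 75050 = 20470; midpoint Ī = (75050 + 95520)/2 = 85285.
η = (ΔQ/Q̄) ÷ (ΔI/Ī) = (65.7/739.85) ÷ (20470/85285) = 0.37.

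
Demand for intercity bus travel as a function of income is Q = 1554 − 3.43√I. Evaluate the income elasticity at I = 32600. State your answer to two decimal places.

At I = 32600: Q = 934.697.
dQ/dI = -3.43/(2√I) = -0.00949851 at this income.
η = (dQ/dI)·(I/Q) = -0.00949851 × (32600/934.697) = -0.33.

-0.33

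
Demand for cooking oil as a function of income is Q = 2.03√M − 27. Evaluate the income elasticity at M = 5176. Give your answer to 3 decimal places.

At M = 5176: Q = 119.047.
dQ/dM = 2.03/(2√M) = 0.0141081 at this income.
η = (dQ/dM)·(M/Q) = 0.0141081 × (5176/119.047) = 0.613.

0.613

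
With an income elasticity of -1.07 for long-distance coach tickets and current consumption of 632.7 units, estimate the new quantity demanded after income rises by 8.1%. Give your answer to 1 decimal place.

577.9

%ΔQ ≈ η × %ΔI = -1.07 × 8.1% = -8.667%.
New Q ≈ 632.7 × (1 − 0.08667) = 577.9.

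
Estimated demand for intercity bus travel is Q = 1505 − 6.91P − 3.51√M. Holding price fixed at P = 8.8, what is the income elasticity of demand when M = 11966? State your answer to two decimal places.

At P = 8.8, M = 11966: Q = 1060.236.
Holding P constant, ∂Q/∂M = -3.51/(2√M) = -0.0160436.
η_M = (∂Q/∂M)·(M/Q) = -0.0160436 × (11966/1060.236) = -0.18.

-0.18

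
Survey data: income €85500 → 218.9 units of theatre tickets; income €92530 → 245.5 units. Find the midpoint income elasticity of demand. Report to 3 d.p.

1.451

ΔQ = 245.5 − 218.9 = 26.6; midpoint Q̄ = (218.9 + 245.5)/2 = 232.2.
ΔI = 92530 − 85500 = 7030; midpoint Ī = (85500 + 92530)/2 = 89015.
η = (ΔQ/Q̄) ÷ (ΔI/Ī) = (26.6/232.2) ÷ (7030/89015) = 1.451.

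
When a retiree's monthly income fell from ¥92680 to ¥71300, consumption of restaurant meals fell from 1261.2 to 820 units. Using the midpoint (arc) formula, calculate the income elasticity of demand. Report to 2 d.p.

1.63

ΔQ = 820 − 1261.2 = -441.2; midpoint Q̄ = (1261.2 + 820)/2 = 1040.6.
ΔI = 71300 − 92680 = -21380; midpoint Ī = (92680 + 71300)/2 = 81990.
η = (ΔQ/Q̄) ÷ (ΔI/Ī) = (-441.2/1040.6) ÷ (-21380/81990) = 1.63.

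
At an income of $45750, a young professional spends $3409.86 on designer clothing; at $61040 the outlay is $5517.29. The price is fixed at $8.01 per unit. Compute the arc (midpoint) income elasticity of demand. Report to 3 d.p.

1.649

With a constant price, Q₁ = 3409.86/8.01 = 425.700 and Q₂ = 5517.29/8.01 = 688.800 (equivalently, work directly with expenditure since P cancels).
Midpoint %ΔQ = (5517.29 − 3409.86)/4463.58 = 0.47214; midpoint %ΔI = (61040 − 45750)/53395 = 0.28636.
η = 0.47214 / 0.28636 = 1.649.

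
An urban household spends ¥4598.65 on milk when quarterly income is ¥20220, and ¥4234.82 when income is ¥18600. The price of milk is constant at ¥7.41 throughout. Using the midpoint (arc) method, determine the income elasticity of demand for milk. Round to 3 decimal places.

With a constant price, Q₁ = 4598.65/7.41 = 620.601 and Q₂ = 4234.82/7.41 = 571.501 (equivalently, work directly with expenditure since P cancels).
Midpoint %ΔQ = (4234.82 − 4598.65)/4416.73 = -0.08238; midpoint %ΔI = (18600 − 20220)/19410 = -0.08346.
η = -0.08238 / -0.08346 = 0.987.

0.987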